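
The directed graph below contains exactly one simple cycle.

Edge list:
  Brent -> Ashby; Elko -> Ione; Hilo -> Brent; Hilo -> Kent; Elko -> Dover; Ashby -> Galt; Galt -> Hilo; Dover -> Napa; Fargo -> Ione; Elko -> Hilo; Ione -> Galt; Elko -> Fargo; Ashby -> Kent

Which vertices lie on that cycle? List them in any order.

DFS with gray/black marking from Hilo:
Hilo gray
  Kent gray
  Kent black
  Brent gray
    Ashby gray
      Galt gray
        Galt→Hilo: Hilo is gray → back edge
Back edge closes the cycle Hilo → Brent → Ashby → Galt → Hilo; its vertices are {Galt, Hilo, Ashby, Brent}.

Galt, Hilo, Ashby, Brent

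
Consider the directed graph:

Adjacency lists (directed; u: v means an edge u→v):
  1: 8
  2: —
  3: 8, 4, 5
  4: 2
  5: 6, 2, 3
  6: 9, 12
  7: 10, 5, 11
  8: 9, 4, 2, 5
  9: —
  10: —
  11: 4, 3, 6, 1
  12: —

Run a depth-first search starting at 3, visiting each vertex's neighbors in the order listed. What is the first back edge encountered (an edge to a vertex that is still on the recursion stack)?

DFS from 3 (visiting each vertex's neighbors in the order listed); mark gray on enter, black on exit:
3 gray
  8 gray
    9 gray
    9 black
    4 gray
      2 gray
      2 black
    4 black
    8→2: 2 black — skip
    5 gray
      6 gray
        6→9: 9 black — skip
        12 gray
        12 black
      6 black
      5→2: 2 black — skip
      5→3: 3 is gray → back edge
First back edge: 5 → 3.

5→3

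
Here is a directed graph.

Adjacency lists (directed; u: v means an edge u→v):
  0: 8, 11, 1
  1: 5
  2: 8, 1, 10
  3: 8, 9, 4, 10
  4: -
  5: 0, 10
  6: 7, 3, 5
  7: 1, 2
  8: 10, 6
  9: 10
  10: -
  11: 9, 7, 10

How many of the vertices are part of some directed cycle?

9

A vertex is on a directed cycle iff it belongs to a strongly connected component of size ≥ 2 (or has a self-loop).
The vertices on cycles are {0, 1, 2, 3, 5, 6, 7, 8, 11} — 9 in total.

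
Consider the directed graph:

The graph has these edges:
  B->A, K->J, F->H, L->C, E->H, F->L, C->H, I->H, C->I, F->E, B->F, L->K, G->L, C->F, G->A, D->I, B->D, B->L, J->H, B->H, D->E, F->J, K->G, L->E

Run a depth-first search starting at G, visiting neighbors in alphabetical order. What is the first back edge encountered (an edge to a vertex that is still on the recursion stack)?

F→L

DFS from G (visiting neighbors in alphabetical order); mark gray on enter, black on exit:
G gray
  A gray
  A black
  L gray
    C gray
      F gray
        E gray
          H gray
          H black
        E black
        F→H: H black — skip
        J gray
          J→H: H black — skip
        J black
        F→L: L is gray → back edge
First back edge: F → L.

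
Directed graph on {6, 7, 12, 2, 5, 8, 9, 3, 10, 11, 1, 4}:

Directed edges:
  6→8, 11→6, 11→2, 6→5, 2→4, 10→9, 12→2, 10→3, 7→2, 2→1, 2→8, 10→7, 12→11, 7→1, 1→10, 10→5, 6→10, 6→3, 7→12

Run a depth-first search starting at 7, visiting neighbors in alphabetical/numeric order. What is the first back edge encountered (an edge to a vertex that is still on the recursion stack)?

10→7

DFS from 7 (visiting neighbors in alphabetical/numeric order); mark gray on enter, black on exit:
7 gray
  1 gray
    10 gray
      3 gray
      3 black
      5 gray
      5 black
      10→7: 7 is gray → back edge
First back edge: 10 → 7.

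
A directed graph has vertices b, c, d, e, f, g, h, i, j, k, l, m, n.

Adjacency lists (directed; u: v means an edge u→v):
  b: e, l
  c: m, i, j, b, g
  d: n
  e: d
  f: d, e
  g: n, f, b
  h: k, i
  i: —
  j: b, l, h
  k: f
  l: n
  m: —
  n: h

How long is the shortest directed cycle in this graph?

5

For each vertex v, BFS finds the shortest path from v back to v.
The shortest such closed walk is h → k → f → d → n → h, length 5.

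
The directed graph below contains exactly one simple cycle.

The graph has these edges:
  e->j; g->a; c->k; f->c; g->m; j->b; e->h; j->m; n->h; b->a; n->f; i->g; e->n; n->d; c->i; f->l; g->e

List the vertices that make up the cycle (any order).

DFS with gray/black marking from g:
g gray
  a gray
  a black
  e gray
    n gray
      f gray
        c gray
          k gray
          k black
          i gray
            i→g: g is gray → back edge
Back edge closes the cycle g → e → n → f → c → i → g; its vertices are {c, e, f, g, i, n}.

c, e, f, g, i, n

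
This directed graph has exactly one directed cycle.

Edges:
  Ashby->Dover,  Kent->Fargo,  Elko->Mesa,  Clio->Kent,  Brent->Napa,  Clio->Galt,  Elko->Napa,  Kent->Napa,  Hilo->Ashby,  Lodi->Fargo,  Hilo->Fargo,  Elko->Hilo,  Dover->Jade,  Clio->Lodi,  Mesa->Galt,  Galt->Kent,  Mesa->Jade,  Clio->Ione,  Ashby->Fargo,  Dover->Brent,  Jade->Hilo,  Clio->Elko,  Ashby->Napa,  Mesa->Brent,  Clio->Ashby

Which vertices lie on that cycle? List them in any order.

DFS with gray/black marking from Hilo:
Hilo gray
  Fargo gray
  Fargo black
  Ashby gray
    Dover gray
      Brent gray
        Napa gray
        Napa black
      Brent black
      Jade gray
        Jade→Hilo: Hilo is gray → back edge
Back edge closes the cycle Hilo → Ashby → Dover → Jade → Hilo; its vertices are {Hilo, Jade, Ashby, Dover}.

Hilo, Jade, Ashby, Dover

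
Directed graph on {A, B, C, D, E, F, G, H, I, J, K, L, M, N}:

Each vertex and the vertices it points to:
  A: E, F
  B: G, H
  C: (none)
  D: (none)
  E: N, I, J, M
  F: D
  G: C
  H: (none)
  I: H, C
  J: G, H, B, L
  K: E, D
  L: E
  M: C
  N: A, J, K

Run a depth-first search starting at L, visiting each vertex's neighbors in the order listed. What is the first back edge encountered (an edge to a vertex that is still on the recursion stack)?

A->E

DFS from L (visiting each vertex's neighbors in the order listed); mark gray on enter, black on exit:
L gray
  E gray
    N gray
      A gray
        A→E: E is gray → back edge
First back edge: A → E.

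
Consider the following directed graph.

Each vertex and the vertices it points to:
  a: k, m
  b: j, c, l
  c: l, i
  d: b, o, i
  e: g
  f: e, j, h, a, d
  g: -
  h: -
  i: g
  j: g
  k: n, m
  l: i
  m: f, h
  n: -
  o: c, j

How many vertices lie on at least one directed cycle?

4

A vertex is on a directed cycle iff it belongs to a strongly connected component of size ≥ 2 (or has a self-loop).
The vertices on cycles are {a, f, k, m} — 4 in total.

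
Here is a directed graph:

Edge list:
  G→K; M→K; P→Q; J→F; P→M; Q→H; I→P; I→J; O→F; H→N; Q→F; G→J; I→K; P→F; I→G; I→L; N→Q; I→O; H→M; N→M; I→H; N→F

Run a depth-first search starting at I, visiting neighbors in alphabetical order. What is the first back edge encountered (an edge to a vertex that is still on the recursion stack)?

Q→H

DFS from I (visiting neighbors in alphabetical order); mark gray on enter, black on exit:
I gray
  G gray
    J gray
      F gray
      F black
    J black
    K gray
    K black
  G black
  H gray
    M gray
      M→K: K black — skip
    M black
    N gray
      N→F: F black — skip
      N→M: M black — skip
      Q gray
        Q→F: F black — skip
        Q→H: H is gray → back edge
First back edge: Q → H.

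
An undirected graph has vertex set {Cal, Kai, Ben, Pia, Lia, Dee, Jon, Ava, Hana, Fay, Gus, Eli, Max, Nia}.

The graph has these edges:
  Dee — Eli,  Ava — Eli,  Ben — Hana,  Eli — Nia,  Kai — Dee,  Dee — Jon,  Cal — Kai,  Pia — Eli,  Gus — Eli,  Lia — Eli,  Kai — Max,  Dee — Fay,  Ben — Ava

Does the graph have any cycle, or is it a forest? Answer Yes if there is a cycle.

No

DFS, tracking each vertex's parent; an edge to a visited non-parent vertex closes a cycle.
Start from Jon:
visit Jon (parent –)
  visit Dee (parent Jon)
    visit Eli (parent Dee)
      visit Ava (parent Eli)
        visit Ben (parent Ava)
          visit Hana (parent Ben)
            Hana–Ben: parent, skip
          Ben–Ava: parent, skip
        Ava–Eli: parent, skip
      visit Lia (parent Eli)
        Lia–Eli: parent, skip
      Eli–Dee: parent, skip
      visit Nia (parent Eli)
        Nia–Eli: parent, skip
      visit Gus (parent Eli)
        Gus–Eli: parent, skip
      visit Pia (parent Eli)
        Pia–Eli: parent, skip
    visit Kai (parent Dee)
      visit Max (parent Kai)
        Max–Kai: parent, skip
      visit Cal (parent Kai)
        Cal–Kai: parent, skip
      Kai–Dee: parent, skip
    Dee–Jon: parent, skip
    visit Fay (parent Dee)
      Fay–Dee: parent, skip
No non-parent visited neighbor found — the graph is a forest.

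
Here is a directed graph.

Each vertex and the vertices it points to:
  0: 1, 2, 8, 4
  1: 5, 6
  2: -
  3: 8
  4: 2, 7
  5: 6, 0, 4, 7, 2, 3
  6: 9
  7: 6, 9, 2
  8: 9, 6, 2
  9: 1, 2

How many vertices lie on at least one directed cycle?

A vertex is on a directed cycle iff it belongs to a strongly connected component of size ≥ 2 (or has a self-loop).
The vertices on cycles are {0, 1, 3, 4, 5, 6, 7, 8, 9} — 9 in total.

9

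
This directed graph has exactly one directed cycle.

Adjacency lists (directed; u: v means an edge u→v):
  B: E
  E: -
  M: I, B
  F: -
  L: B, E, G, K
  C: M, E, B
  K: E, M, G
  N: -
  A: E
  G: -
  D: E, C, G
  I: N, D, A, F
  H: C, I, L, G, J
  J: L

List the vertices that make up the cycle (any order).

C, D, I, M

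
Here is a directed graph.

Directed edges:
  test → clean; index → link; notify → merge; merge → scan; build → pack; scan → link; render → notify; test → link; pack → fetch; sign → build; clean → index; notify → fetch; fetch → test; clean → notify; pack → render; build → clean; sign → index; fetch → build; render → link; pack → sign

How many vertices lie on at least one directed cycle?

8

A vertex is on a directed cycle iff it belongs to a strongly connected component of size ≥ 2 (or has a self-loop).
The vertices on cycles are {pack, sign, test, build, clean, fetch, notify, render} — 8 in total.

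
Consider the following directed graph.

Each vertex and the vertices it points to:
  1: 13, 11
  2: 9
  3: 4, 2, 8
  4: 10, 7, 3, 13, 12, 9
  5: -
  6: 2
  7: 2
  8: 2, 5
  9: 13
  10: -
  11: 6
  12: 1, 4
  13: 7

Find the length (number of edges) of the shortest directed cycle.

2

For each vertex v, BFS finds the shortest path from v back to v.
The shortest such closed walk is 4 → 12 → 4, length 2.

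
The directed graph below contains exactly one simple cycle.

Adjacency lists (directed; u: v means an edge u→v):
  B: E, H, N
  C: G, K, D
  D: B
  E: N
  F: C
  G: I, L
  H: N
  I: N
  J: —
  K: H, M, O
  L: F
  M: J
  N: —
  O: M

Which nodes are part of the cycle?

DFS with gray/black marking from C:
C gray
  G gray
    I gray
      N gray
      N black
    I black
    L gray
      F gray
        F→C: C is gray → back edge
Back edge closes the cycle C → G → L → F → C; its vertices are {C, F, G, L}.

C, F, G, L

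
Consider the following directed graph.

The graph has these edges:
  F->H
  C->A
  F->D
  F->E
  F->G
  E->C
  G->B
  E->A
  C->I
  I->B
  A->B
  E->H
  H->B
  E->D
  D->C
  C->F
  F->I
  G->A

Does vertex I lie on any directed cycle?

No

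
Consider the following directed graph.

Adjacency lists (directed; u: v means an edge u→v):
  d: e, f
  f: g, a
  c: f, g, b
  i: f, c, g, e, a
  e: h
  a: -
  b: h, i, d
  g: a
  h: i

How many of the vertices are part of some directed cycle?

A vertex is on a directed cycle iff it belongs to a strongly connected component of size ≥ 2 (or has a self-loop).
The vertices on cycles are {b, c, d, e, h, i} — 6 in total.

6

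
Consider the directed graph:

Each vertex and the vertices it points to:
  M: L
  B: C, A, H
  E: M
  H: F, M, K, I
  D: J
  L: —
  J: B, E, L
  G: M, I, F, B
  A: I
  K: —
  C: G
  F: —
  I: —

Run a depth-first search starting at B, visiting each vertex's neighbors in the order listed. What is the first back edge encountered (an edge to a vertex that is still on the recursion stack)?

DFS from B (visiting each vertex's neighbors in the order listed); mark gray on enter, black on exit:
B gray
  C gray
    G gray
      M gray
        L gray
        L black
      M black
      I gray
      I black
      F gray
      F black
      G→B: B is gray → back edge
First back edge: G → B.

G→B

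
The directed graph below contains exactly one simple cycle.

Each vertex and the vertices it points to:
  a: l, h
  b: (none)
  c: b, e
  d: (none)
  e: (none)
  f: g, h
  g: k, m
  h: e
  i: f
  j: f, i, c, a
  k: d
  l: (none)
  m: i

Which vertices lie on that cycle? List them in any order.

f, g, i, m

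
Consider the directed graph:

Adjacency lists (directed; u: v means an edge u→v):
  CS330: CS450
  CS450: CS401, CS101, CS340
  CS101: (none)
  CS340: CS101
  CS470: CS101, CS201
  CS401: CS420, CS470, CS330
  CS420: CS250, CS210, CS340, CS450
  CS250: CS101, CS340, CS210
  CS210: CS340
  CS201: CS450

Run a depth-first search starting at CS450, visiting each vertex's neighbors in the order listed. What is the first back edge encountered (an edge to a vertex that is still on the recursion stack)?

DFS from CS450 (visiting each vertex's neighbors in the order listed); mark gray on enter, black on exit:
CS450 gray
  CS401 gray
    CS420 gray
      CS250 gray
        CS101 gray
        CS101 black
        CS340 gray
          CS340→CS101: CS101 black — skip
        CS340 black
        CS210 gray
          CS210→CS340: CS340 black — skip
        CS210 black
      CS250 black
      CS420→CS210: CS210 black — skip
      CS420→CS340: CS340 black — skip
      CS420→CS450: CS450 is gray → back edge
First back edge: CS420 → CS450.

CS420→CS450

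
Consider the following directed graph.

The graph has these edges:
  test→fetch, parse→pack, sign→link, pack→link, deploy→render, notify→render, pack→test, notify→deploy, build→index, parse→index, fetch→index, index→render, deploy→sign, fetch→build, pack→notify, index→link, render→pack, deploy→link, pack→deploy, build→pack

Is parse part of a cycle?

parse lies on a cycle iff there is a path from parse back to itself.
Exploring from parse, it never reaches itself; equivalently, its strongly connected component is a singleton.

No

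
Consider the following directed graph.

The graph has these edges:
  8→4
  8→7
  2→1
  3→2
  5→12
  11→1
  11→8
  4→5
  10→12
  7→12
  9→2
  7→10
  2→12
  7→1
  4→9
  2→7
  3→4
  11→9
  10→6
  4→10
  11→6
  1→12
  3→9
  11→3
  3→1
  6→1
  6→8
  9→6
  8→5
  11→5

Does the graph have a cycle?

Yes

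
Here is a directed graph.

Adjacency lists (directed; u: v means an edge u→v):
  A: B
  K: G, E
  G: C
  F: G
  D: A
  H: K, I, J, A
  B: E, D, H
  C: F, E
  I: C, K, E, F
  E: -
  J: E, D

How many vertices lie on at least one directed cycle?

8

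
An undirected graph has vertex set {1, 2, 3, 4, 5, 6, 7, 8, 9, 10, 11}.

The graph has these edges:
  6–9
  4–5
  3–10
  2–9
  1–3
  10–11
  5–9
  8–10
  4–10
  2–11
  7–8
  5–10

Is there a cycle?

Yes

DFS, tracking each vertex's parent; an edge to a visited non-parent vertex closes a cycle.
Start from 4:
visit 4 (parent –)
  visit 10 (parent 4)
    visit 8 (parent 10)
      8–10: parent, skip
      visit 7 (parent 8)
        7–8: parent, skip
    10–4: parent, skip
    visit 11 (parent 10)
      visit 2 (parent 11)
        2–11: parent, skip
        visit 9 (parent 2)
          visit 5 (parent 9)
            5–4: 4 visited and ≠ parent → cycle
Cycle: 4 – 10 – 11 – 2 – 9 – 5 – 4.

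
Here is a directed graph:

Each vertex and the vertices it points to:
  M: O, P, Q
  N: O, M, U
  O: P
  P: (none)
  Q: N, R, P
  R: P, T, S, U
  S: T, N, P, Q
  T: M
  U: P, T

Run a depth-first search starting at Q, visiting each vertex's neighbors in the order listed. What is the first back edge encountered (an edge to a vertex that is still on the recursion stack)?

DFS from Q (visiting each vertex's neighbors in the order listed); mark gray on enter, black on exit:
Q gray
  N gray
    O gray
      P gray
      P black
    O black
    M gray
      M→O: O black — skip
      M→P: P black — skip
      M→Q: Q is gray → back edge
First back edge: M → Q.

M->Q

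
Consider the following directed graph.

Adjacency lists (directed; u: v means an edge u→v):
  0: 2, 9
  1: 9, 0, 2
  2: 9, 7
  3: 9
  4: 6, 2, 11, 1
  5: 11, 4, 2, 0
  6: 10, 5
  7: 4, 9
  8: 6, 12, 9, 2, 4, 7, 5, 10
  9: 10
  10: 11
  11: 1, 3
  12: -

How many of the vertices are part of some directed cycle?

11

A vertex is on a directed cycle iff it belongs to a strongly connected component of size ≥ 2 (or has a self-loop).
The vertices on cycles are {0, 1, 2, 3, 4, 5, 6, 7, 9, 10, 11} — 11 in total.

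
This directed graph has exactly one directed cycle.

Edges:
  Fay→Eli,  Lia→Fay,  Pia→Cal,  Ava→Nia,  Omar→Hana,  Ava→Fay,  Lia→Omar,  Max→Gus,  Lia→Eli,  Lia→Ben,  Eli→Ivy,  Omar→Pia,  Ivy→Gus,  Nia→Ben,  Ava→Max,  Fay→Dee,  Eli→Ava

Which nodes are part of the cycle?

Ava, Eli, Fay

DFS with gray/black marking from Eli:
Eli gray
  Ivy gray
    Gus gray
    Gus black
  Ivy black
  Ava gray
    Max gray
      Max→Gus: Gus black — skip
    Max black
    Fay gray
      Dee gray
      Dee black
      Fay→Eli: Eli is gray → back edge
Back edge closes the cycle Eli → Ava → Fay → Eli; its vertices are {Ava, Eli, Fay}.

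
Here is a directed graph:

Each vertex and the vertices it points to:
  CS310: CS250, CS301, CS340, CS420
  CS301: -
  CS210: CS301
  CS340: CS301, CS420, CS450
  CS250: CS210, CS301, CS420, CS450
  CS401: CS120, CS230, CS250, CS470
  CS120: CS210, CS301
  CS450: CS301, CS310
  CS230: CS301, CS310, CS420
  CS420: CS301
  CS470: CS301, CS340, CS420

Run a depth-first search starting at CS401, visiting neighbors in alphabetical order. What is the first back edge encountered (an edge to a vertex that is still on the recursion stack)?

DFS from CS401 (visiting neighbors in alphabetical order); mark gray on enter, black on exit:
CS401 gray
  CS120 gray
    CS210 gray
      CS301 gray
      CS301 black
    CS210 black
    CS120→CS301: CS301 black — skip
  CS120 black
  CS230 gray
    CS230→CS301: CS301 black — skip
    CS310 gray
      CS250 gray
        CS250→CS210: CS210 black — skip
        CS250→CS301: CS301 black — skip
        CS420 gray
          CS420→CS301: CS301 black — skip
        CS420 black
        CS450 gray
          CS450→CS301: CS301 black — skip
          CS450→CS310: CS310 is gray → back edge
First back edge: CS450 → CS310.

CS450→CS310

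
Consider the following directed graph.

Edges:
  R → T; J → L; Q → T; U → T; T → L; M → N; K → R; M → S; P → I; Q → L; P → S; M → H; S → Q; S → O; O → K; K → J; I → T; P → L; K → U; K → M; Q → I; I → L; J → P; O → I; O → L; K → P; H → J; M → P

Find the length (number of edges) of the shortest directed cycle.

4

For each vertex v, BFS finds the shortest path from v back to v.
The shortest such closed walk is K → M → S → O → K, length 4.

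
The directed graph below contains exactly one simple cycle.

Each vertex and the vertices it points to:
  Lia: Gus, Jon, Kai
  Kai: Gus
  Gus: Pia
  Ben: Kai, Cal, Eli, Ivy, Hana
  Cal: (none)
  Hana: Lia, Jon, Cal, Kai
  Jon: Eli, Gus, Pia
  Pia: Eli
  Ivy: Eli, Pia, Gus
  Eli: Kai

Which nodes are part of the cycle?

Eli, Gus, Kai, Pia

DFS with gray/black marking from Eli:
Eli gray
  Kai gray
    Gus gray
      Pia gray
        Pia→Eli: Eli is gray → back edge
Back edge closes the cycle Eli → Kai → Gus → Pia → Eli; its vertices are {Eli, Gus, Kai, Pia}.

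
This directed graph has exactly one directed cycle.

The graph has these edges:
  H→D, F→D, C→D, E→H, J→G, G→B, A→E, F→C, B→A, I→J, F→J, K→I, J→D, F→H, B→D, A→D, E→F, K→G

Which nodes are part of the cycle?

A, B, E, F, G, J

DFS with gray/black marking from G:
G gray
  B gray
    D gray
    D black
    A gray
      A→D: D black — skip
      E gray
        F gray
          J gray
            J→G: G is gray → back edge
Back edge closes the cycle G → B → A → E → F → J → G; its vertices are {A, B, E, F, G, J}.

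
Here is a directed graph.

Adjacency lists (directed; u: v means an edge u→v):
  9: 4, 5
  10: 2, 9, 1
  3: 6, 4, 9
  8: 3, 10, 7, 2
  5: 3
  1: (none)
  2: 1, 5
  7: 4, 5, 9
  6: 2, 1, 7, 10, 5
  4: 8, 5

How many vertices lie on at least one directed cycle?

9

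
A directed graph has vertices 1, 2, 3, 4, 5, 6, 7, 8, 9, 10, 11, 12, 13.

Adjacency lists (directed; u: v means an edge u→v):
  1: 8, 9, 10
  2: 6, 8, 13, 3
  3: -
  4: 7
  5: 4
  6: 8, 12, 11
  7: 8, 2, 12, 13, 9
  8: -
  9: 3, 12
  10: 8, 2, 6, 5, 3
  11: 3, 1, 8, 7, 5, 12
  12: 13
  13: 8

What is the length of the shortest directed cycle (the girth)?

For each vertex v, BFS finds the shortest path from v back to v.
The shortest such closed walk is 11 → 7 → 2 → 6 → 11, length 4.

4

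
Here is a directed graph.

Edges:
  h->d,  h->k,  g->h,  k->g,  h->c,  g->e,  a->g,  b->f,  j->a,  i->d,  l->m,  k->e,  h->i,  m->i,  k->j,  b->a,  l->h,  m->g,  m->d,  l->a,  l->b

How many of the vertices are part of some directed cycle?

5

A vertex is on a directed cycle iff it belongs to a strongly connected component of size ≥ 2 (or has a self-loop).
The vertices on cycles are {a, g, h, j, k} — 5 in total.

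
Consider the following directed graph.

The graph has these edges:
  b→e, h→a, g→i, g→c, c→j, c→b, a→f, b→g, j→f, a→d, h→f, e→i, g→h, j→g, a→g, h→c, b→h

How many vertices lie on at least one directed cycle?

A vertex is on a directed cycle iff it belongs to a strongly connected component of size ≥ 2 (or has a self-loop).
The vertices on cycles are {a, b, c, g, h, j} — 6 in total.

6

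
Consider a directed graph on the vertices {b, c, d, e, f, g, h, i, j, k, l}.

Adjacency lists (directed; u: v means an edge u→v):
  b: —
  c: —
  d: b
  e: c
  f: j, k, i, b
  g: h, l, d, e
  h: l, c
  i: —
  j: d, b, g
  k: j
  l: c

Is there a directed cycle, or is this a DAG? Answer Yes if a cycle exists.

DFS with white/gray/black marking, starting from h:
h gray
  l gray
    c gray
    c black
  l black
  h→c: c black — skip
h black
b gray
b black
d gray
  d→b: b black — skip
d black
e gray
  e→c: c black — skip
e black
f gray
  j gray
    j→d: d black — skip
    j→b: b black — skip
    g gray
      g→h: h black — skip
      g→l: l black — skip
      g→d: d black — skip
      g→e: e black — skip
    g black
  j black
  k gray
    k→j: j black — skip
  k black
  i gray
  i black
  f→b: b black — skip
f black
Every edge goes to a white or black vertex — no back edge, so the graph is acyclic.

No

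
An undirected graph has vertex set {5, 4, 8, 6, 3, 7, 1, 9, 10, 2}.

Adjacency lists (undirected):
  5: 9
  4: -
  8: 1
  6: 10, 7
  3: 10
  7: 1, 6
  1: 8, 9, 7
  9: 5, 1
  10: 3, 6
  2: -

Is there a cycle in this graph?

No

DFS, tracking each vertex's parent; an edge to a visited non-parent vertex closes a cycle.
Start from 4:
visit 4 (parent –)
visit 5 (parent –)
  visit 9 (parent 5)
    9–5: parent, skip
    visit 1 (parent 9)
      visit 8 (parent 1)
        8–1: parent, skip
      1–9: parent, skip
      visit 7 (parent 1)
        7–1: parent, skip
        visit 6 (parent 7)
          visit 10 (parent 6)
            visit 3 (parent 10)
              3–10: parent, skip
            10–6: parent, skip
          6–7: parent, skip
visit 2 (parent –)
No non-parent visited neighbor found — the graph is a forest.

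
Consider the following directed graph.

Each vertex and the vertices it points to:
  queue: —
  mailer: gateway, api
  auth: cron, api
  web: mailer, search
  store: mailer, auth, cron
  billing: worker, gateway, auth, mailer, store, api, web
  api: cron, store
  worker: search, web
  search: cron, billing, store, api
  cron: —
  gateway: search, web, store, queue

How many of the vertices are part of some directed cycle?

9

A vertex is on a directed cycle iff it belongs to a strongly connected component of size ≥ 2 (or has a self-loop).
The vertices on cycles are {api, web, auth, store, mailer, search, worker, billing, gateway} — 9 in total.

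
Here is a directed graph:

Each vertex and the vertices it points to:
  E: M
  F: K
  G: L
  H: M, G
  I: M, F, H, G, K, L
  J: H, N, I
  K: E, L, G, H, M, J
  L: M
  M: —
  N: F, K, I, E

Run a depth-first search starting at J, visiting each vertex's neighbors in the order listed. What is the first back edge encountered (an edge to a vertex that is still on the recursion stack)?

DFS from J (visiting each vertex's neighbors in the order listed); mark gray on enter, black on exit:
J gray
  H gray
    M gray
    M black
    G gray
      L gray
        L→M: M black — skip
      L black
    G black
  H black
  N gray
    F gray
      K gray
        E gray
          E→M: M black — skip
        E black
        K→L: L black — skip
        K→G: G black — skip
        K→H: H black — skip
        K→M: M black — skip
        K→J: J is gray → back edge
First back edge: K → J.

K->J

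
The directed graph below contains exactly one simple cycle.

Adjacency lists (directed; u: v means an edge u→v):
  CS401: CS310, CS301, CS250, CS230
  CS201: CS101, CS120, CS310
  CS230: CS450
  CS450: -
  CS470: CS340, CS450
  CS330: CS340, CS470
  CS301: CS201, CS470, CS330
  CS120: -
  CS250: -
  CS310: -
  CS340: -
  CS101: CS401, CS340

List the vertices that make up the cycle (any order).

DFS with gray/black marking from CS401:
CS401 gray
  CS310 gray
  CS310 black
  CS301 gray
    CS201 gray
      CS101 gray
        CS101→CS401: CS401 is gray → back edge
Back edge closes the cycle CS401 → CS301 → CS201 → CS101 → CS401; its vertices are {CS101, CS201, CS301, CS401}.

CS101, CS201, CS301, CS401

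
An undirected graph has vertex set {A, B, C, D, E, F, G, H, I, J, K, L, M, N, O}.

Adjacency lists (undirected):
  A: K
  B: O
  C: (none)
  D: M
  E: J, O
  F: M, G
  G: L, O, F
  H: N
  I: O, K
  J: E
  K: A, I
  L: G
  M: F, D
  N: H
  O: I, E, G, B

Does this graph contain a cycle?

DFS, tracking each vertex's parent; an edge to a visited non-parent vertex closes a cycle.
Start from F:
visit F (parent –)
  visit M (parent F)
    M–F: parent, skip
    visit D (parent M)
      D–M: parent, skip
  visit G (parent F)
    visit L (parent G)
      L–G: parent, skip
    visit O (parent G)
      visit I (parent O)
        I–O: parent, skip
        visit K (parent I)
          visit A (parent K)
            A–K: parent, skip
          K–I: parent, skip
      visit E (parent O)
        visit J (parent E)
          J–E: parent, skip
        E–O: parent, skip
      O–G: parent, skip
      visit B (parent O)
        B–O: parent, skip
    G–F: parent, skip
visit C (parent –)
visit H (parent –)
  visit N (parent H)
    N–H: parent, skip
No non-parent visited neighbor found — the graph is a forest.

No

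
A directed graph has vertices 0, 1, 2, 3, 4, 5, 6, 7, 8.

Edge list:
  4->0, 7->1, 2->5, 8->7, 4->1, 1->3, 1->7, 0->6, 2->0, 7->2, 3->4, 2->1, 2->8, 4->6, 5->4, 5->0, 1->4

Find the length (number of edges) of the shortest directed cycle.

For each vertex v, BFS finds the shortest path from v back to v.
The shortest such closed walk is 7 → 1 → 7, length 2.

2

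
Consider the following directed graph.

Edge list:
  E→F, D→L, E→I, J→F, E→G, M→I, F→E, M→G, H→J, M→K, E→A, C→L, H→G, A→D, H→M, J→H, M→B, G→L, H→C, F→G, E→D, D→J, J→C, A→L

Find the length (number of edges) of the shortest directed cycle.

2

For each vertex v, BFS finds the shortest path from v back to v.
The shortest such closed walk is H → J → H, length 2.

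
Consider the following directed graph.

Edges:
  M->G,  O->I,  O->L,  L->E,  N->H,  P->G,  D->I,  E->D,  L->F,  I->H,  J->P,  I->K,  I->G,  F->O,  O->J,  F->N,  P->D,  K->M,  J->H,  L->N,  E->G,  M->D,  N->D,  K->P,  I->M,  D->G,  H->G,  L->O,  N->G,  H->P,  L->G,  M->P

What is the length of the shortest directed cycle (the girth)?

2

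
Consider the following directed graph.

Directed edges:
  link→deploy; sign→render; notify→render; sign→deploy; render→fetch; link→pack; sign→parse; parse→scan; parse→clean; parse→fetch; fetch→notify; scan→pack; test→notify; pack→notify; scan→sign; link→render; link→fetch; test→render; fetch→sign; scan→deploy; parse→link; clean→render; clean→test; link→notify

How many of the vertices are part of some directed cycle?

A vertex is on a directed cycle iff it belongs to a strongly connected component of size ≥ 2 (or has a self-loop).
The vertices on cycles are {link, pack, scan, sign, test, clean, fetch, parse, notify, render} — 10 in total.

10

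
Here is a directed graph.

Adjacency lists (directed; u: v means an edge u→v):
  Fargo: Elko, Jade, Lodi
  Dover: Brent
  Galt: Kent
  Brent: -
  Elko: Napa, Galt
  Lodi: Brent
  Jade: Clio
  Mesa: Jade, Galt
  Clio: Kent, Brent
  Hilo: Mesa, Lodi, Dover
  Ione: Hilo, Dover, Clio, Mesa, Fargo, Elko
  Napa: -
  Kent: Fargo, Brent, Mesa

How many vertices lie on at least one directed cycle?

A vertex is on a directed cycle iff it belongs to a strongly connected component of size ≥ 2 (or has a self-loop).
The vertices on cycles are {Clio, Elko, Galt, Jade, Kent, Mesa, Fargo} — 7 in total.

7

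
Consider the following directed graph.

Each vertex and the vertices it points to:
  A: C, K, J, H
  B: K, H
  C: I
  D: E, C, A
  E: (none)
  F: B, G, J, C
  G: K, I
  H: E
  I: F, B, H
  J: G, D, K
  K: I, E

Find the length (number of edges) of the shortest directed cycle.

3

For each vertex v, BFS finds the shortest path from v back to v.
The shortest such closed walk is F → G → I → F, length 3.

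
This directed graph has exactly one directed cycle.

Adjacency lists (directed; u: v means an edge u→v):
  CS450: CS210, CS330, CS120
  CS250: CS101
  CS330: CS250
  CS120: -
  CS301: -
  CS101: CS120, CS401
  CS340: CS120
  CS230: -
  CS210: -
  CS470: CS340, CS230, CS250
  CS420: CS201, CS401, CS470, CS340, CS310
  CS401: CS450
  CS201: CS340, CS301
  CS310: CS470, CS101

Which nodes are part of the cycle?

CS101, CS250, CS330, CS401, CS450

DFS with gray/black marking from CS401:
CS401 gray
  CS450 gray
    CS210 gray
    CS210 black
    CS330 gray
      CS250 gray
        CS101 gray
          CS120 gray
          CS120 black
          CS101→CS401: CS401 is gray → back edge
Back edge closes the cycle CS401 → CS450 → CS330 → CS250 → CS101 → CS401; its vertices are {CS101, CS250, CS330, CS401, CS450}.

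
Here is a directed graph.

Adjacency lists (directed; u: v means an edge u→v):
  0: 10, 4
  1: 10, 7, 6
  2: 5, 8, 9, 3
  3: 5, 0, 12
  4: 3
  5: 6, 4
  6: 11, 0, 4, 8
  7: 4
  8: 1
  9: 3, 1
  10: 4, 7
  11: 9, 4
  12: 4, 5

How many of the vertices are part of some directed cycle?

A vertex is on a directed cycle iff it belongs to a strongly connected component of size ≥ 2 (or has a self-loop).
The vertices on cycles are {0, 1, 3, 4, 5, 6, 7, 8, 9, 10, 11, 12} — 12 in total.

12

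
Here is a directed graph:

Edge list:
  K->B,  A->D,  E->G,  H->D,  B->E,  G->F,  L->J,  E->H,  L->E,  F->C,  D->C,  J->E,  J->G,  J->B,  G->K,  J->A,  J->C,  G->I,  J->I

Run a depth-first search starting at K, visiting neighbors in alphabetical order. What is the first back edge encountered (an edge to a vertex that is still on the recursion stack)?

G->K

DFS from K (visiting neighbors in alphabetical order); mark gray on enter, black on exit:
K gray
  B gray
    E gray
      G gray
        F gray
          C gray
          C black
        F black
        I gray
        I black
        G→K: K is gray → back edge
First back edge: G → K.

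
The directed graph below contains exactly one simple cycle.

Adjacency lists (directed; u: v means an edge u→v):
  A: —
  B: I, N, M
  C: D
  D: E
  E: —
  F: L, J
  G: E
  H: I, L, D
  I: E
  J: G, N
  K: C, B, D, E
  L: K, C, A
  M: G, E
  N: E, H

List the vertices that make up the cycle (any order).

B, H, K, L, N

DFS with gray/black marking from L:
L gray
  K gray
    C gray
      D gray
        E gray
        E black
      D black
    C black
    B gray
      I gray
        I→E: E black — skip
      I black
      N gray
        N→E: E black — skip
        H gray
          H→I: I black — skip
          H→L: L is gray → back edge
Back edge closes the cycle L → K → B → N → H → L; its vertices are {B, H, K, L, N}.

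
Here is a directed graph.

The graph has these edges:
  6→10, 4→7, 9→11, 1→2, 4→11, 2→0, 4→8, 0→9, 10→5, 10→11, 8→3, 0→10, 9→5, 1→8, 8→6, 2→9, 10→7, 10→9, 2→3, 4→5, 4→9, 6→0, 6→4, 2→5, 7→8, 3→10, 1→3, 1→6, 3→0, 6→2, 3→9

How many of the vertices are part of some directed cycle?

A vertex is on a directed cycle iff it belongs to a strongly connected component of size ≥ 2 (or has a self-loop).
The vertices on cycles are {0, 2, 3, 4, 6, 7, 8, 10} — 8 in total.

8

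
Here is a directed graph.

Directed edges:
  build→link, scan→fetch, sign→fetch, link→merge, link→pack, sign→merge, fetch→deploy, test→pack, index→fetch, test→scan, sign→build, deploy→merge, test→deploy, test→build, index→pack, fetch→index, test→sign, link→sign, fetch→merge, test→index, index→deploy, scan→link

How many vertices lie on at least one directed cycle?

5

A vertex is on a directed cycle iff it belongs to a strongly connected component of size ≥ 2 (or has a self-loop).
The vertices on cycles are {link, sign, build, fetch, index} — 5 in total.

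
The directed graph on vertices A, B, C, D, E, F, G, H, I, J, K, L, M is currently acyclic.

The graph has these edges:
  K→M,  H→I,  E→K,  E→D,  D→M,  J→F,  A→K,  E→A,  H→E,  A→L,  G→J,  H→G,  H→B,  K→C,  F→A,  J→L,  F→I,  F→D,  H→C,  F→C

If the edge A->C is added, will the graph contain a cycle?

Adding A→C creates a cycle iff C can already reach A.
Explore from C: no path reaches A. The graph stays acyclic.

No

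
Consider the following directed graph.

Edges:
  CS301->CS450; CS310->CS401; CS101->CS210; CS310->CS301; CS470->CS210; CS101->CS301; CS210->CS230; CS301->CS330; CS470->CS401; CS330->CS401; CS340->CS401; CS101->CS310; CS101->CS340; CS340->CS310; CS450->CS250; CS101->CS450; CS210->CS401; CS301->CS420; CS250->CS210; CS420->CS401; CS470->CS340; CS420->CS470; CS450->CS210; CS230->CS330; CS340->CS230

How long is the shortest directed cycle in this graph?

5

For each vertex v, BFS finds the shortest path from v back to v.
The shortest such closed walk is CS310 → CS301 → CS420 → CS470 → CS340 → CS310, length 5.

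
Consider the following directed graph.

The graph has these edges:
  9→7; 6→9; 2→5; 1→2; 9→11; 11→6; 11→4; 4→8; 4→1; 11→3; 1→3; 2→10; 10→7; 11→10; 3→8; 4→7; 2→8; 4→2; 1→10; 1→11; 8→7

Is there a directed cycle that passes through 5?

No

5 lies on a cycle iff there is a path from 5 back to itself.
Exploring from 5, it never reaches itself; equivalently, its strongly connected component is a singleton.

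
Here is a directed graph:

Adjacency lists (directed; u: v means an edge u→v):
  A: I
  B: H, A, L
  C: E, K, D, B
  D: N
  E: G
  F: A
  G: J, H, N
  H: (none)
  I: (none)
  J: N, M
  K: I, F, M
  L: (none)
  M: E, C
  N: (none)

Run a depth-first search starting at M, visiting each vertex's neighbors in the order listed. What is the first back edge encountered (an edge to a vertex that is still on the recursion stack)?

DFS from M (visiting each vertex's neighbors in the order listed); mark gray on enter, black on exit:
M gray
  E gray
    G gray
      J gray
        N gray
        N black
        J→M: M is gray → back edge
First back edge: J → M.

J->M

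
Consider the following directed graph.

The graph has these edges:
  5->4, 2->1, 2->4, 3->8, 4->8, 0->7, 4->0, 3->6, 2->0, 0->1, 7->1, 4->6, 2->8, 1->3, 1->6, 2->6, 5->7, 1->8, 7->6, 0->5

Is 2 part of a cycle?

No

2 lies on a cycle iff there is a path from 2 back to itself.
Exploring from 2, it never reaches itself; equivalently, its strongly connected component is a singleton.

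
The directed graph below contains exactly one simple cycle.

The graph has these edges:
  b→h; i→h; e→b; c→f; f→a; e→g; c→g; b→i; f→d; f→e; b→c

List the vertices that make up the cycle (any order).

b, c, e, f

DFS with gray/black marking from c:
c gray
  f gray
    a gray
    a black
    e gray
      b gray
        b→c: c is gray → back edge
Back edge closes the cycle c → f → e → b → c; its vertices are {b, c, e, f}.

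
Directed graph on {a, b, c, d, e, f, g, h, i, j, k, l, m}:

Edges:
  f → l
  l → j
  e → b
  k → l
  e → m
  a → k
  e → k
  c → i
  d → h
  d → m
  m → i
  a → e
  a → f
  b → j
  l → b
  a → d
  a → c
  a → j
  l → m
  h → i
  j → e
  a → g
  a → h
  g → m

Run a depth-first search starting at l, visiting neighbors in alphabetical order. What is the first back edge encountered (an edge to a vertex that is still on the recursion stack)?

DFS from l (visiting neighbors in alphabetical order); mark gray on enter, black on exit:
l gray
  b gray
    j gray
      e gray
        e→b: b is gray → back edge
First back edge: e → b.

e->b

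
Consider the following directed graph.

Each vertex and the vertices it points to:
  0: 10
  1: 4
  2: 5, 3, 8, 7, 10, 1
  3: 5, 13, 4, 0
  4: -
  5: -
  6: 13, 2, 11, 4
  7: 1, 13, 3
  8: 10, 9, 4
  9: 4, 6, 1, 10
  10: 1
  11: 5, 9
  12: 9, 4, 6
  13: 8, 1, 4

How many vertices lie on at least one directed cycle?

A vertex is on a directed cycle iff it belongs to a strongly connected component of size ≥ 2 (or has a self-loop).
The vertices on cycles are {2, 3, 6, 7, 8, 9, 11, 13} — 8 in total.

8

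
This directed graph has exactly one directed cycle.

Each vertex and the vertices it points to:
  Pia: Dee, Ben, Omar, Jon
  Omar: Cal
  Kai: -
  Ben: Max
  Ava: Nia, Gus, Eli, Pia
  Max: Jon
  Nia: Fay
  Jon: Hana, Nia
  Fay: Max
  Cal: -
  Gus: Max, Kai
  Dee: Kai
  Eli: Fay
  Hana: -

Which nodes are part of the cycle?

DFS with gray/black marking from Jon:
Jon gray
  Hana gray
  Hana black
  Nia gray
    Fay gray
      Max gray
        Max→Jon: Jon is gray → back edge
Back edge closes the cycle Jon → Nia → Fay → Max → Jon; its vertices are {Fay, Jon, Max, Nia}.

Fay, Jon, Max, Nia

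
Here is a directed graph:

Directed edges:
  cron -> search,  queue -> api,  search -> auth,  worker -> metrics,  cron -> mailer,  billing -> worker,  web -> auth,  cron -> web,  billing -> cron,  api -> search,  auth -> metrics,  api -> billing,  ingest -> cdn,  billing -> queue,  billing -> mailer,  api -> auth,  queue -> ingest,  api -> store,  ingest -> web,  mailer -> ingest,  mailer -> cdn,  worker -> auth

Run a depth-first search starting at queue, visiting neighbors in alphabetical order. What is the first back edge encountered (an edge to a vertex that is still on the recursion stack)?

DFS from queue (visiting neighbors in alphabetical order); mark gray on enter, black on exit:
queue gray
  api gray
    auth gray
      metrics gray
      metrics black
    auth black
    billing gray
      cron gray
        mailer gray
          cdn gray
          cdn black
          ingest gray
            ingest→cdn: cdn black — skip
            web gray
              web→auth: auth black — skip
            web black
          ingest black
        mailer black
        search gray
          search→auth: auth black — skip
        search black
        cron→web: web black — skip
      cron black
      billing→mailer: mailer black — skip
      billing→queue: queue is gray → back edge
First back edge: billing → queue.

billing→queue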